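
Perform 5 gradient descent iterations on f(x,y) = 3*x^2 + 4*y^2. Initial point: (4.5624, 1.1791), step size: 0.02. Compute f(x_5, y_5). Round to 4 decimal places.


Gradient descent on f(x,y) = 3*x^2 + 4*y^2.
Starting point: (4.5624, 1.1791), alpha = 0.02
Step 1: grad_x = 2*3*4.5624 = 27.3744, grad_y = 2*4*1.1791 = 9.4328
  x_1 = 4.5624 - 0.02*27.3744 = 4.0149
  y_1 = 1.1791 - 0.02*9.4328 = 0.9904
Step 2: grad_x = 2*3*4.0149 = 24.0895, grad_y = 2*4*0.9904 = 7.9236
  x_2 = 4.0149 - 0.02*24.0895 = 3.5331
  y_2 = 0.9904 - 0.02*7.9236 = 0.832
Step 3: grad_x = 2*3*3.5331 = 21.1987, grad_y = 2*4*0.832 = 6.6558
  x_3 = 3.5331 - 0.02*21.1987 = 3.1091
  y_3 = 0.832 - 0.02*6.6558 = 0.6989
Step 4: grad_x = 2*3*3.1091 = 18.6549, grad_y = 2*4*0.6989 = 5.5909
  x_4 = 3.1091 - 0.02*18.6549 = 2.7361
  y_4 = 0.6989 - 0.02*5.5909 = 0.587
Step 5: grad_x = 2*3*2.7361 = 16.4163, grad_y = 2*4*0.587 = 4.6963
  x_5 = 2.7361 - 0.02*16.4163 = 2.4077
  y_5 = 0.587 - 0.02*4.6963 = 0.4931
f(2.4077, 0.4931) = 3*2.4077^2 + 4*0.4931^2 = 18.3641


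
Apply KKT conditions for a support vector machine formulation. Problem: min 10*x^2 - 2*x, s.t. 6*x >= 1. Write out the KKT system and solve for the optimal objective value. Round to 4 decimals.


Step 1: Try lambda = 0 (constraint inactive).
x_unc = 2/(2*10) = 0.1
Check: 6*0.1 = 0.6 < 1 -- violated!
Step 2: Constraint must be active: 6*x = 1
x* = 1/6 = 0.1667 (rounded; the exact value 1/6 is used below)
lambda = (2*10*(1/6) - 2)/6 = 0.2222
Step 3: Compute optimal value.
f(x*) = 10*(1/6)^2 - 2*(1/6) = -0.0556


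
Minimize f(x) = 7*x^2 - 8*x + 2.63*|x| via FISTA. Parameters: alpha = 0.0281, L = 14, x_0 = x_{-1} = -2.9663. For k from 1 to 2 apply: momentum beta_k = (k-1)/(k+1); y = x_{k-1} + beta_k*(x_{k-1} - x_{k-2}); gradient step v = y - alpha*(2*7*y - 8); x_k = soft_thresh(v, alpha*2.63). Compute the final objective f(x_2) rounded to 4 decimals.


FISTA on f(x) = 7*x^2 - 8*x + 2.63*|x|
L = 14, alpha = 0.0281
Iteration 1: beta = 0.0, y = -2.9663 + 0.0*(-2.9663 + 2.9663) = -2.9663
  grad(y) = -49.5282, v = y - alpha*grad = -1.5746
  prox(v) = soft_thresh(-1.5746, 0.0739) = -1.5007
Iteration 2: beta = 0.3333, y = -1.5007 + 0.3333*(-1.5007 + 2.9663) = -1.0121
  grad(y) = -22.1695, v = y - alpha*grad = -0.3891
  prox(v) = soft_thresh(-0.3891, 0.0739) = -0.3152
f(x_2) = 7*(-0.3152)^2 - 8*(-0.3152) + 2.63*|-0.3152| = 4.0466


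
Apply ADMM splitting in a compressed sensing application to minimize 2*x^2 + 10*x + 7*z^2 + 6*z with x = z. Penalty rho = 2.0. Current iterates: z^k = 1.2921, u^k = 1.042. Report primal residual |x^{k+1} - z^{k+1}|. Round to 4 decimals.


ADMM iteration with rho = 2.0, z^k = 1.2921, u^k = 1.042
Step 1: x-update.
Minimize 2*x^2 + 10*x + (2.0/2)*(x - 1.2921 + 1.042)^2
FOC: (2*2 + 2.0)*x = -10 + 2.0*(1.2921 - 1.042)
x^{k+1} = -1.5833
Step 2: z-update.
Minimize 7*z^2 + 6*z + (2.0/2)*(-1.5833 - z + 1.042)^2
FOC: (2*7 + 2.0)*z = -6 + 2.0*(-1.5833 + 1.042)
z^{k+1} = -0.4427
Step 3: u-update.
u^{k+1} = 1.042 - 1.5833 + 0.4427 = -0.0986
Step 4: Primal residual = |-1.5833 + 0.4427| = 1.1406


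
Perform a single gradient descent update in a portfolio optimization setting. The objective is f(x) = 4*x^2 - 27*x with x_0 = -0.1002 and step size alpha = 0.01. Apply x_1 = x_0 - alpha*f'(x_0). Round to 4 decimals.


We compute the gradient at x_0 and apply the update.
f'(x) = 8*x - 27
f'(-0.1002) = 8*-0.1002 - 27 = -27.8016
x_1 = -0.1002 - 0.01*-27.8016 = 0.1778


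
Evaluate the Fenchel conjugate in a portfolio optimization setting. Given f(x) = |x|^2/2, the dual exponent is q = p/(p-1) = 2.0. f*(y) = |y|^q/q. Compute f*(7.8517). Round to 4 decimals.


The conjugate exponent q satisfies 1/p + 1/q = 1.
p = 2, so q = 2/(2 - 1) = 2.0
|y|^q = 7.8517^2.0 = 61.6492
f*(7.8517) = 61.6492 / 2.0 = 30.8246


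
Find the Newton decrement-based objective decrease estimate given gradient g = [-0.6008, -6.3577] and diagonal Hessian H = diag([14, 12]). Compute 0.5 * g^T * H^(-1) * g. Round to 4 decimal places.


Step 1: H is diagonal, so H^(-1) * g = [-0.0429, -0.5298].
Step 2: g^T H^(-1) g = sum_i g_i^2 / H_ii
  = (-0.6008)^2/14 + (-6.3577)^2/12
  = 0.0258 + 3.3684 = 3.3941
Step 3: Objective decrease = 0.5 * g^T H^(-1) g = 1.6971


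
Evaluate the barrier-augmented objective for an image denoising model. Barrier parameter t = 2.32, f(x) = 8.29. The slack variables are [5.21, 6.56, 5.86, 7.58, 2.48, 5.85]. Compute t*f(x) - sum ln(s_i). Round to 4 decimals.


Step 1: Compute log-barrier.
ln values: [1.6506, 1.881, 1.7681, 2.0255, 0.9083, 1.7664]
phi = -(1.6506 + 1.881 + 1.7681 + 2.0255 + 0.9083 + 1.7664) = -9.9999
Step 2: Compute augmented objective.
t*f(x) = 2.32*8.29 = 19.2328
Total = 19.2328 - 9.9999 = 9.2329


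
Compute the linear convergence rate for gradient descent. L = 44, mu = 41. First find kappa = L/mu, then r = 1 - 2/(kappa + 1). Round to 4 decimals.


Step 1: Compute the condition number.
kappa = L/mu = 44/41 = 1.0732
Step 2: Compute the convergence rate.
r = 1 - 2/(kappa + 1) = 1 - 2*mu/(L + mu) = (L - mu)/(L + mu) = 3/85 = 0.0353


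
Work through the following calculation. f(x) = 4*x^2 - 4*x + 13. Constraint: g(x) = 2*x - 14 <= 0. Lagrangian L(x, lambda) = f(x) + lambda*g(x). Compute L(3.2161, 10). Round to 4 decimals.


Step 1: Evaluate f(x).
f(3.2161) = 4*3.2161^2 - 4*3.2161 + 13 = 41.5088
Step 2: Evaluate g(x).
g(3.2161) = 2*3.2161 - 14 = -7.5678
Step 3: Compute Lagrangian.
L = 41.5088 + 10*-7.5678 = -34.1692


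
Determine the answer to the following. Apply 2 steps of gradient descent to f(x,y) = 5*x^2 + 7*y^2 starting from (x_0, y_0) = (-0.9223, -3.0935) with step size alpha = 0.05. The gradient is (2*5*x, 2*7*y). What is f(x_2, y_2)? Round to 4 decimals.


Gradient descent on f(x,y) = 5*x^2 + 7*y^2.
Starting point: (-0.9223, -3.0935), alpha = 0.05
Step 1: grad_x = 2*5*-0.9223 = -9.223, grad_y = 2*7*-3.0935 = -43.309
  x_1 = -0.9223 - 0.05*-9.223 = -0.4612
  y_1 = -3.0935 - 0.05*-43.309 = -0.9281
Step 2: grad_x = 2*5*-0.4612 = -4.6115, grad_y = 2*7*-0.9281 = -12.9927
  x_2 = -0.4612 - 0.05*-4.6115 = -0.2306
  y_2 = -0.9281 - 0.05*-12.9927 = -0.2784
f(-0.2306, -0.2784) = 5*(-0.2306)^2 + 7*(-0.2784)^2 = 0.8084


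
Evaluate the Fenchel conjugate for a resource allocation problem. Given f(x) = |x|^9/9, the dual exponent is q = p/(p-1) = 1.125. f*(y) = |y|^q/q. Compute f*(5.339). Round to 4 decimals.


The conjugate exponent q satisfies 1/p + 1/q = 1.
p = 9, so q = 9/(9 - 1) = 1.125
|y|^q = 5.339^1.125 = 6.5825
f*(5.339) = 6.5825 / 1.125 = 5.8511


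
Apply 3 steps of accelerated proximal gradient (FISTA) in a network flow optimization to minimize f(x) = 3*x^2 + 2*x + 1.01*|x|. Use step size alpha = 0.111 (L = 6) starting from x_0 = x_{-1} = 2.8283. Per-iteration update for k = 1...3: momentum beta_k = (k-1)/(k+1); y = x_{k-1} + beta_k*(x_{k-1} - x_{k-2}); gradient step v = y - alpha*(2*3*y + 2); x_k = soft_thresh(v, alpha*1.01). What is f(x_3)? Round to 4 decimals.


FISTA on f(x) = 3*x^2 + 2*x + 1.01*|x|
L = 6, alpha = 0.111
Iteration 1: beta = 0.0, y = 2.8283 + 0.0*(2.8283 - 2.8283) = 2.8283
  grad(y) = 18.9698, v = y - alpha*grad = 0.7227
  prox(v) = soft_thresh(0.7227, 0.1121) = 0.6105
Iteration 2: beta = 0.3333, y = 0.6105 + 0.3333*(0.6105 - 2.8283) = -0.1287
  grad(y) = 1.2277, v = y - alpha*grad = -0.265
  prox(v) = soft_thresh(-0.265, 0.1121) = -0.1529
Iteration 3: beta = 0.5, y = -0.1529 + 0.5*(-0.1529 - 0.6105) = -0.5346
  grad(y) = -1.2075, v = y - alpha*grad = -0.4006
  prox(v) = soft_thresh(-0.4006, 0.1121) = -0.2884
f(x_3) = 3*(-0.2884)^2 + 2*(-0.2884) + 1.01*|-0.2884| = -0.036


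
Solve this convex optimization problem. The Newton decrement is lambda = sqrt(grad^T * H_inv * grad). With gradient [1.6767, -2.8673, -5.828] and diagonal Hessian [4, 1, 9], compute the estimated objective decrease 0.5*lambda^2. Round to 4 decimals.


Step 1: H is diagonal, so H^(-1) * g = [0.4192, -2.8673, -0.6476].
Step 2: g^T H^(-1) g = sum_i g_i^2 / H_ii
  = (1.6767)^2/4 + (-2.8673)^2/1 + (-5.828)^2/9
  = 0.7028 + 8.2214 + 3.774 = 12.6982
Step 3: Objective decrease = 0.5 * g^T H^(-1) g = 6.3491


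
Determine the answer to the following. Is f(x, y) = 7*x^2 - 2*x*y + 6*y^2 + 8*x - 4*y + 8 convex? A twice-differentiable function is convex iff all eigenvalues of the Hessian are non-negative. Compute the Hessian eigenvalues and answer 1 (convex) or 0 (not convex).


The Hessian of f(x,y) = 7*x^2 - 2*x*y + 6*y^2 + 8*x - 4*y + 8 is:
H = [[14, -2], [-2, 12]]
Trace = 14 + 12 = 26
Determinant = 14*12 - (-2)^2 = 164
Discriminant = (26)^2 - 4*164 = 20.0
Eigenvalues: lambda_1 = 10.7639, lambda_2 = 15.2361
The function is convex.

1


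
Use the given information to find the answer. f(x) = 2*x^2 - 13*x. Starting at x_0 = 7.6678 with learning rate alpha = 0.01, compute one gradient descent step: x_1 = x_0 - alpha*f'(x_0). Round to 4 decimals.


We compute the gradient at x_0 and apply the update.
f'(x) = 4*x - 13
f'(7.6678) = 4*7.6678 - 13 = 17.6712
x_1 = 7.6678 - 0.01*17.6712 = 7.4911


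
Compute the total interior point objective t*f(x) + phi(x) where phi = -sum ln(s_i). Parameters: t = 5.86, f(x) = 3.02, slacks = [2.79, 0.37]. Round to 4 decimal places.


Step 1: Compute log-barrier.
ln values: [1.026, -0.9943]
phi = -(1.026 - 0.9943) = -0.0318
Step 2: Compute augmented objective.
t*f(x) = 5.86*3.02 = 17.6972
Total = 17.6972 - 0.0318 = 17.6654


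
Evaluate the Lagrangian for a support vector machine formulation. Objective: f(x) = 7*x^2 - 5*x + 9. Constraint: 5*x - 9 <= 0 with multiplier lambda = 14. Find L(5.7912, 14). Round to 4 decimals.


Step 1: Evaluate f(x).
f(5.7912) = 7*5.7912^2 - 5*5.7912 + 9 = 214.81
Step 2: Evaluate g(x).
g(5.7912) = 5*5.7912 - 9 = 19.956
Step 3: Compute Lagrangian.
L = 214.81 + 14*19.956 = 494.194


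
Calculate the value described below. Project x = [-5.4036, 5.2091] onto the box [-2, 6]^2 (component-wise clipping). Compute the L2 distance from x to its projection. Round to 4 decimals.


Project each component onto [-2, 6].
clip(-5.4036) = -2.0, clip(5.2091) = 5.2091
Projection = [-2.0, 5.2091]
Squared diffs: [11.5845, 0.0]
Distance = sqrt(11.5845) = 3.4036


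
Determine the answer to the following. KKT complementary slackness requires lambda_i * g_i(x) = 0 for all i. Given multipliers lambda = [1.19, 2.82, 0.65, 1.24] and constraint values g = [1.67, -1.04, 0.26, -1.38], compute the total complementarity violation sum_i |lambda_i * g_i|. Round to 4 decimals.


KKT complementary slackness check:
lambda_1 * g_1 = 1.19 * 1.67 = 1.9873
lambda_2 * g_2 = 2.82 * -1.04 = -2.9328
lambda_3 * g_3 = 0.65 * 0.26 = 0.169
lambda_4 * g_4 = 1.24 * -1.38 = -1.7112
Total violation = 1.9873 + 2.9328 + 0.169 + 1.7112 = 6.8003


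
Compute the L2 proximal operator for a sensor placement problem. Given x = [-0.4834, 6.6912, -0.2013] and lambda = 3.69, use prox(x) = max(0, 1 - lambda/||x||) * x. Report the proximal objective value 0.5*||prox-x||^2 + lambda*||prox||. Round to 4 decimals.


Step 1: Compute ||x||.
||x|| = 6.7117
Step 2: Compute scaling factor.
scale = max(0, 1 - 3.69/6.7117) = 0.4502
Step 3: prox(x) = [-0.2176, 3.0124, -0.0906]
||prox(x)|| = 3.0217
Step 4: Proximal objective.
0.5*||prox-x||^2 = 6.8081
lambda*||prox|| = 11.1501
Total = 17.958


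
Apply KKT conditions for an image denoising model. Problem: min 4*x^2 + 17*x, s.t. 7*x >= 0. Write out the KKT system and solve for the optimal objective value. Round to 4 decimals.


Step 1: Try lambda = 0 (constraint inactive).
x_unc = -17/(2*4) = -2.125
Check: 7*-2.125 = -14.875 < 0 -- violated!
Step 2: Constraint must be active: 7*x = 0
x* = 0/7 = 0.0
lambda = (2*4*0.0 + 17)/7 = 2.4286
Step 3: Compute optimal value.
f(x*) = 4*0.0^2 + 17*0.0 = 0.0


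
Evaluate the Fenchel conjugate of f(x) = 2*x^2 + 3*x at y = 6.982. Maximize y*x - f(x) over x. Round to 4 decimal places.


f*(y) = sup_x {y*x - a*x^2 - b*x} = sup_x {(y-b)*x - a*x^2}
FOC: (y - b) - 2a*x = 0 => x* = (y - b)/(2a)
x* = (6.982 - 3)/(2*2) = 0.9955
f*(6.982) = (y-b)^2/(4a) = (6.982 - 3)^2/(4*2)
= 15.8563/8 = 1.982


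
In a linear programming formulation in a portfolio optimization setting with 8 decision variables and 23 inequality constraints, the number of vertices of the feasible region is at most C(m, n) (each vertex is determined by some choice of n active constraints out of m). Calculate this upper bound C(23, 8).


Each vertex corresponds to some choice of n active constraints out of m, so the number of vertices is at most C(m, n) = m! / (n!(m-n)!).
m = 23, n = 8
Numerator: 23 * 22 * 21 * 20 * 19 * 18 * 17 * 16
Denominator: 8! = 40320
C(23, 8) = 490314


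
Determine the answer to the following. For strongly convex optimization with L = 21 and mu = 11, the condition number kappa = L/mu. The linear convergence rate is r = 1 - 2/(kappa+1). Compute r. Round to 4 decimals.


Step 1: Compute the condition number.
kappa = L/mu = 21/11 = 1.9091
Step 2: Compute the convergence rate.
r = 1 - 2/(kappa + 1) = 1 - 2*mu/(L + mu) = (L - mu)/(L + mu) = 10/32 = 0.3125


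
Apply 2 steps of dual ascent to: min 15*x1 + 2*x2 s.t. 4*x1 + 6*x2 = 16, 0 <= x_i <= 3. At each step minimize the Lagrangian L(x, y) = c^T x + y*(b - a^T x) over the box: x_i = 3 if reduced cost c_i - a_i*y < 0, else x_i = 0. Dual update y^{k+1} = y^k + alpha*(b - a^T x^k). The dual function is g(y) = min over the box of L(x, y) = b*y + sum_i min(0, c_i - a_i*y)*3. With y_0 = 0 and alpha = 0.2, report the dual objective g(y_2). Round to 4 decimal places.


Dual ascent for LP: min 15*x1 + 2*x2, 4*x1 + 6*x2 = 16, 0 <= x_i <= 3
Step 1: y^k = 0.0, reduced costs: (15.0, 2.0)
  x^k = (0.0, 0.0), subgradient = b - a^T x = 16.0
  y^{k+1} = 0.0 + 0.2*16.0 = 3.2
Step 2: y^k = 3.2, reduced costs: (2.2, -17.2)
  x^k = (0.0, 3.0), subgradient = b - a^T x = -2.0
  y^{k+1} = 3.2 + 0.2*-2.0 = 2.8
Dual objective at y_2 = 2.8: reduced costs (3.8, -14.8), box minimizer x = (0.0, 3.0)
g(y_2) = b*y + (c1 - a1*y)*x1 + (c2 - a2*y)*x2 = 16*2.8 + 3.8*0.0 + (-14.8)*3.0 = 44.8 + 0.0 - 44.4 = 0.4


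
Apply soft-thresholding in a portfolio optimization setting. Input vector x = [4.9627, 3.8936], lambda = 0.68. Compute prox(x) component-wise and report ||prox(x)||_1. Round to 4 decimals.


Soft-thresholding with lambda = 0.68:
prox(4.9627) = sign(4.9627)*max(|4.9627| - 0.68, 0) = 4.2827
prox(3.8936) = sign(3.8936)*max(|3.8936| - 0.68, 0) = 3.2136
prox(x) = [4.2827, 3.2136]
||prox(x)||_1 = 4.2827 + 3.2136 = 7.4963


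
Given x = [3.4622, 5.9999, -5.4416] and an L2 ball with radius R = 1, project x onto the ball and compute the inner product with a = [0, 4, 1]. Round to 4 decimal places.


Step 1: Compute ||x|| (intermediates to 6 decimals).
||x|| = sqrt(3.4622^2 + 5.9999^2 + (-5.4416)^2) = 8.808895
Step 2: Project.
Since ||x|| > R, scale = R/||x|| = 1/8.808895 = 0.113522, proj(x) = scale * x
proj(x) = [0.393036, 0.681121, -0.617741]
Step 3: Dot product.
a^T * proj(x) = 0*0.393036 + 4*0.681121 + 1*(-0.617741) = 2.1067


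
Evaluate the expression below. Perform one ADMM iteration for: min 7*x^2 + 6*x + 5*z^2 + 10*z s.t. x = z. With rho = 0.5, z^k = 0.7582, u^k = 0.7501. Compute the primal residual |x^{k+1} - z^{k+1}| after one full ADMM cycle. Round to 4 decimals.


ADMM iteration with rho = 0.5, z^k = 0.7582, u^k = 0.7501
Step 1: x-update.
Minimize 7*x^2 + 6*x + (0.5/2)*(x - 0.7582 + 0.7501)^2
FOC: (2*7 + 0.5)*x = -6 + 0.5*(0.7582 - 0.7501)
x^{k+1} = -0.4135
Step 2: z-update.
Minimize 5*z^2 + 10*z + (0.5/2)*(-0.4135 - z + 0.7501)^2
FOC: (2*5 + 0.5)*z = -10 + 0.5*(-0.4135 + 0.7501)
z^{k+1} = -0.9364
Step 3: u-update.
u^{k+1} = 0.7501 - 0.4135 + 0.9364 = 1.2729
Step 4: Primal residual = |-0.4135 + 0.9364| = 0.5228


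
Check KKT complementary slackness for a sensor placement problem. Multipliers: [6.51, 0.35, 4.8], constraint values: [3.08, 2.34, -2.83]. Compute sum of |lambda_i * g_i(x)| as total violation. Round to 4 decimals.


KKT complementary slackness check:
lambda_1 * g_1 = 6.51 * 3.08 = 20.0508
lambda_2 * g_2 = 0.35 * 2.34 = 0.819
lambda_3 * g_3 = 4.8 * -2.83 = -13.584
Total violation = 20.0508 + 0.819 + 13.584 = 34.4538


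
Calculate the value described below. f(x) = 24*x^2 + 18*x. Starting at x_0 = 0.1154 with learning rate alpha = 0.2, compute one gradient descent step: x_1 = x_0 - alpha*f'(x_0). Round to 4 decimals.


We compute the gradient at x_0 and apply the update.
f'(x) = 48*x + 18
f'(0.1154) = 48*0.1154 + 18 = 23.5392
x_1 = 0.1154 - 0.2*23.5392 = -4.5924


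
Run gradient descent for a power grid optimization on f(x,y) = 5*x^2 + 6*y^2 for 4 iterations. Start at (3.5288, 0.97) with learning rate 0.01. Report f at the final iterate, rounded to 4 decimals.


Gradient descent on f(x,y) = 5*x^2 + 6*y^2.
Starting point: (3.5288, 0.97), alpha = 0.01
Step 1: grad_x = 2*5*3.5288 = 35.288, grad_y = 2*6*0.97 = 11.64
  x_1 = 3.5288 - 0.01*35.288 = 3.1759
  y_1 = 0.97 - 0.01*11.64 = 0.8536
Step 2: grad_x = 2*5*3.1759 = 31.7592, grad_y = 2*6*0.8536 = 10.2432
  x_2 = 3.1759 - 0.01*31.7592 = 2.8583
  y_2 = 0.8536 - 0.01*10.2432 = 0.7512
Step 3: grad_x = 2*5*2.8583 = 28.5833, grad_y = 2*6*0.7512 = 9.014
  x_3 = 2.8583 - 0.01*28.5833 = 2.5725
  y_3 = 0.7512 - 0.01*9.014 = 0.661
Step 4: grad_x = 2*5*2.5725 = 25.725, grad_y = 2*6*0.661 = 7.9323
  x_4 = 2.5725 - 0.01*25.725 = 2.3152
  y_4 = 0.661 - 0.01*7.9323 = 0.5817
f(2.3152, 0.5817) = 5*2.3152^2 + 6*0.5817^2 = 28.8321


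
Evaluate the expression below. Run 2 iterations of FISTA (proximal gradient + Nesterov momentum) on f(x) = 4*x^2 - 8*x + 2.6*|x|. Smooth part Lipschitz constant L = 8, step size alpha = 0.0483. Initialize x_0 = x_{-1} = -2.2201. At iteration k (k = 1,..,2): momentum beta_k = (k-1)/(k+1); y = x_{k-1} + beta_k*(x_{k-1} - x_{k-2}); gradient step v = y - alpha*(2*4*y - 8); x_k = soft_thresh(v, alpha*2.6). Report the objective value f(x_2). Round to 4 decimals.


FISTA on f(x) = 4*x^2 - 8*x + 2.6*|x|
L = 8, alpha = 0.0483
Iteration 1: beta = 0.0, y = -2.2201 + 0.0*(-2.2201 + 2.2201) = -2.2201
  grad(y) = -25.7608, v = y - alpha*grad = -0.9759
  prox(v) = soft_thresh(-0.9759, 0.1256) = -0.8503
Iteration 2: beta = 0.3333, y = -0.8503 + 0.3333*(-0.8503 + 2.2201) = -0.3937
  grad(y) = -11.1493, v = y - alpha*grad = 0.1448
  prox(v) = soft_thresh(0.1448, 0.1256) = 0.0193
f(x_2) = 4*0.0193^2 - 8*0.0193 + 2.6*|0.0193| = -0.1026


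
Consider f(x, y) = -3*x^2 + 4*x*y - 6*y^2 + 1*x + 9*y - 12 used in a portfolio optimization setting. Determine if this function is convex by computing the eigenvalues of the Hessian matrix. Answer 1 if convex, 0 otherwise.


The Hessian of f(x,y) = -3*x^2 + 4*x*y - 6*y^2 + 1*x + 9*y - 12 is:
H = [[-6, 4], [4, -12]]
Trace = -6 - 12 = -18
Determinant = -6*-12 - (4)^2 = 56
Discriminant = (-18)^2 - 4*56 = 100.0
Eigenvalues: lambda_1 = -14.0, lambda_2 = -4.0
The function is not convex.

0


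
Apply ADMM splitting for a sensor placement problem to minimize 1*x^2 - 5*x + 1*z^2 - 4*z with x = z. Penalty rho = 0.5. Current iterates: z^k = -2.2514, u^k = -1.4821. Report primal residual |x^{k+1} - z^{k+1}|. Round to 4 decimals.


ADMM iteration with rho = 0.5, z^k = -2.2514, u^k = -1.4821
Step 1: x-update.
Minimize 1*x^2 - 5*x + (0.5/2)*(x + 2.2514 - 1.4821)^2
FOC: (2*1 + 0.5)*x = 5 + 0.5*(-2.2514 + 1.4821)
x^{k+1} = 1.8461
Step 2: z-update.
Minimize 1*z^2 - 4*z + (0.5/2)*(1.8461 - z - 1.4821)^2
FOC: (2*1 + 0.5)*z = 4 + 0.5*(1.8461 - 1.4821)
z^{k+1} = 1.6728
Step 3: u-update.
u^{k+1} = -1.4821 + 1.8461 - 1.6728 = -1.3088
Step 4: Primal residual = |1.8461 - 1.6728| = 0.1733


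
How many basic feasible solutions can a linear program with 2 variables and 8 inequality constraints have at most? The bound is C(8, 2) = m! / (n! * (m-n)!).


Each vertex corresponds to some choice of n active constraints out of m, so the number of vertices is at most C(m, n) = m! / (n!(m-n)!).
m = 8, n = 2
Numerator: 8 * 7
Denominator: 2! = 2
C(8, 2) = 28


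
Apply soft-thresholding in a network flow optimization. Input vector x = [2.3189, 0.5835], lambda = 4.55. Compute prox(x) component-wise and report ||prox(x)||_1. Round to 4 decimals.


Soft-thresholding with lambda = 4.55:
prox(2.3189) = sign(2.3189)*max(|2.3189| - 4.55, 0) = 0.0
prox(0.5835) = sign(0.5835)*max(|0.5835| - 4.55, 0) = 0.0
prox(x) = [0.0, 0.0]
||prox(x)||_1 = 0.0 + 0.0 = 0.0


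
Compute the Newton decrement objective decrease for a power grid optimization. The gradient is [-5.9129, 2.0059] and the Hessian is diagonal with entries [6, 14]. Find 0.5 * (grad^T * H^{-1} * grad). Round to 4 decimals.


Step 1: H is diagonal, so H^(-1) * g = [-0.9855, 0.1433].
Step 2: g^T H^(-1) g = sum_i g_i^2 / H_ii
  = (-5.9129)^2/6 + (2.0059)^2/14
  = 5.8271 + 0.2874 = 6.1145
Step 3: Objective decrease = 0.5 * g^T H^(-1) g = 3.0572


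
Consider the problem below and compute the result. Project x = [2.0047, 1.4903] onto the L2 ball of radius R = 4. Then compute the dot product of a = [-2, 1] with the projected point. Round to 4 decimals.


Step 1: Compute ||x|| (intermediates to 6 decimals).
||x|| = sqrt(2.0047^2 + 1.4903^2) = 2.497962
Step 2: Project.
Since ||x|| <= R, proj = x (no scaling needed).
proj(x) = [2.0047, 1.4903]
Step 3: Dot product.
a^T * proj(x) = -2*2.0047 + 1*1.4903 = -2.5191


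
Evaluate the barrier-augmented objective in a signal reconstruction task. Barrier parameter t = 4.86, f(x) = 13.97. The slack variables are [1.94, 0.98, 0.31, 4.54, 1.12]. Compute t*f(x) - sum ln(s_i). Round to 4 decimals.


Step 1: Compute log-barrier.
ln values: [0.6627, -0.0202, -1.1712, 1.5129, 0.1133]
phi = -(0.6627 - 0.0202 - 1.1712 + 1.5129 + 0.1133) = -1.0976
Step 2: Compute augmented objective.
t*f(x) = 4.86*13.97 = 67.8942
Total = 67.8942 - 1.0976 = 66.7966


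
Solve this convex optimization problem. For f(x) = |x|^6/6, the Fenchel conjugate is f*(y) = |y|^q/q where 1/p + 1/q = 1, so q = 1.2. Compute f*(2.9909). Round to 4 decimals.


The conjugate exponent q satisfies 1/p + 1/q = 1.
p = 6, so q = 6/(6 - 1) = 1.2
|y|^q = 2.9909^1.2 = 3.7236
f*(2.9909) = 3.7236 / 1.2 = 3.103


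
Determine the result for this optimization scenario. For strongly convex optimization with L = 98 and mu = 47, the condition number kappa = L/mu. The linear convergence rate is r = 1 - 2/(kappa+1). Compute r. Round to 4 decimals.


Step 1: Compute the condition number.
kappa = L/mu = 98/47 = 2.0851
Step 2: Compute the convergence rate.
r = 1 - 2/(kappa + 1) = 1 - 2*mu/(L + mu) = (L - mu)/(L + mu) = 51/145 = 0.3517


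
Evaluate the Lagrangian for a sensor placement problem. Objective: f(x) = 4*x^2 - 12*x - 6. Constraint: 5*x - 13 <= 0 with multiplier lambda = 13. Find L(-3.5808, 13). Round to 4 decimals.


Step 1: Evaluate f(x).
f(-3.5808) = 4*(-3.5808)^2 - 12*(-3.5808) - 6 = 88.2581
Step 2: Evaluate g(x).
g(-3.5808) = 5*-3.5808 - 13 = -30.904
Step 3: Compute Lagrangian.
L = 88.2581 + 13*-30.904 = -313.4939


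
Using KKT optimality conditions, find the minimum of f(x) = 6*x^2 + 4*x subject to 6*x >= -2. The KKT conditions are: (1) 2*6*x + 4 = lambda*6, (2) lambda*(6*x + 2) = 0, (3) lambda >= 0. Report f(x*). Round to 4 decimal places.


Step 1: Try lambda = 0 (constraint inactive).
Stationarity: 2*6*x + 4 = 0
x* = -4/(2*6) = -1/3 = -0.3333 (rounded; the exact value -1/3 is used below)
Check constraint: 6*-0.3333 = -1.9998 >= -2 -- satisfied.
Step 2: Compute optimal value.
f(x*) = 6*(-1/3)^2 + 4*(-1/3) = -0.6667


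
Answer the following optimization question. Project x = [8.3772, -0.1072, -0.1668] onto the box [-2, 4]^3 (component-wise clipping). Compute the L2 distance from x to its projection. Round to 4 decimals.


Project each component onto [-2, 4].
clip(8.3772) = 4.0, clip(-0.1072) = -0.1072, clip(-0.1668) = -0.1668
Projection = [4.0, -0.1072, -0.1668]
Squared diffs: [19.1599, 0.0, 0.0]
Distance = sqrt(19.1599) = 4.3772


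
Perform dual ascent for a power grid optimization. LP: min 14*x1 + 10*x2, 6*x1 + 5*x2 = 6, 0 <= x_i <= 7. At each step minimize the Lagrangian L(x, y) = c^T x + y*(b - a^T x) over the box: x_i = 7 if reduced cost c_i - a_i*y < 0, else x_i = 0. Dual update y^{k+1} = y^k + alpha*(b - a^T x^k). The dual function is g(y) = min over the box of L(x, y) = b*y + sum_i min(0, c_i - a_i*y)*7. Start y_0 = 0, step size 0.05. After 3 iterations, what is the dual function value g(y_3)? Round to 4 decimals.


Dual ascent for LP: min 14*x1 + 10*x2, 6*x1 + 5*x2 = 6, 0 <= x_i <= 7
Step 1: y^k = 0.0, reduced costs: (14.0, 10.0)
  x^k = (0.0, 0.0), subgradient = b - a^T x = 6.0
  y^{k+1} = 0.0 + 0.05*6.0 = 0.3
Step 2: y^k = 0.3, reduced costs: (12.2, 8.5)
  x^k = (0.0, 0.0), subgradient = b - a^T x = 6.0
  y^{k+1} = 0.3 + 0.05*6.0 = 0.6
Step 3: y^k = 0.6, reduced costs: (10.4, 7.0)
  x^k = (0.0, 0.0), subgradient = b - a^T x = 6.0
  y^{k+1} = 0.6 + 0.05*6.0 = 0.9
Dual objective at y_3 = 0.9: reduced costs (8.6, 5.5), box minimizer x = (0.0, 0.0)
g(y_3) = b*y + (c1 - a1*y)*x1 + (c2 - a2*y)*x2 = 6*0.9 + 8.6*0.0 + 5.5*0.0 = 5.4 + 0.0 + 0.0 = 5.4


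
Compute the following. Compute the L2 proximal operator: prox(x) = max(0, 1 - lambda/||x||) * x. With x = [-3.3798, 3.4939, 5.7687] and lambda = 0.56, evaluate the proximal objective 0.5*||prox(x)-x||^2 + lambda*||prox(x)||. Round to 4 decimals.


Step 1: Compute ||x||.
||x|| = 7.5438
Step 2: Compute scaling factor.
scale = max(0, 1 - 0.56/7.5438) = 0.9258
Step 3: prox(x) = [-3.1289, 3.2345, 5.3405]
||prox(x)|| = 6.9838
Step 4: Proximal objective.
0.5*||prox-x||^2 = 0.1568
lambda*||prox|| = 3.9109
Total = 4.0677


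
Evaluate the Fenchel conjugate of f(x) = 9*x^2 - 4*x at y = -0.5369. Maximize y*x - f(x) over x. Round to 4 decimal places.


f*(y) = sup_x {y*x - a*x^2 - b*x} = sup_x {(y-b)*x - a*x^2}
FOC: (y - b) - 2a*x = 0 => x* = (y - b)/(2a)
x* = (-0.5369 + 4)/(2*9) = 0.1924
f*(-0.5369) = (y-b)^2/(4a) = (-0.5369 + 4)^2/(4*9)
= 11.9931/36 = 0.3331


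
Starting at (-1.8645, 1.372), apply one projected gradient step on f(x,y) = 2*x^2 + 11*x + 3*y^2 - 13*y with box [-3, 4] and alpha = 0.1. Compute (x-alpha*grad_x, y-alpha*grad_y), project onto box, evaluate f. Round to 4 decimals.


Step 1: Compute gradient at (-1.8645, 1.372).
grad_x = 2*2*-1.8645 + 11 = 3.542
grad_y = 2*3*1.372 - 13 = -4.768
Step 2: Gradient step.
x_raw = -1.8645 - 0.1*3.542 = -2.2187
y_raw = 1.372 - 0.1*-4.768 = 1.8488
Step 3: Project onto [-3, 4].
x_proj = clip(-2.2187) = -2.2187
y_proj = clip(1.8488) = 1.8488
Step 4: Evaluate f.
f(-2.2187, 1.8488) = -28.3407


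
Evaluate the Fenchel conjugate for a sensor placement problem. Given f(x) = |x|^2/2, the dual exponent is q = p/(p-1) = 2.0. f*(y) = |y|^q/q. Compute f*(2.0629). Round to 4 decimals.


The conjugate exponent q satisfies 1/p + 1/q = 1.
p = 2, so q = 2/(2 - 1) = 2.0
|y|^q = 2.0629^2.0 = 4.2556
f*(2.0629) = 4.2556 / 2.0 = 2.1278


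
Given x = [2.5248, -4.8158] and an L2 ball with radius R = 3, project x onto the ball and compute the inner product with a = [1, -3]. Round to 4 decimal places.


Step 1: Compute ||x|| (intermediates to 6 decimals).
||x|| = sqrt(2.5248^2 + (-4.8158)^2) = 5.437513
Step 2: Project.
Since ||x|| > R, scale = R/||x|| = 3/5.437513 = 0.551723, proj(x) = scale * x
proj(x) = [1.39299, -2.656988]
Step 3: Dot product.
a^T * proj(x) = 1*1.39299 - 3*(-2.656988) = 9.364


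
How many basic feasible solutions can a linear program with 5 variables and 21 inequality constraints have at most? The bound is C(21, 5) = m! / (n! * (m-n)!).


Each vertex corresponds to some choice of n active constraints out of m, so the number of vertices is at most C(m, n) = m! / (n!(m-n)!).
m = 21, n = 5
Numerator: 21 * 20 * 19 * 18 * 17
Denominator: 5! = 120
C(21, 5) = 20349


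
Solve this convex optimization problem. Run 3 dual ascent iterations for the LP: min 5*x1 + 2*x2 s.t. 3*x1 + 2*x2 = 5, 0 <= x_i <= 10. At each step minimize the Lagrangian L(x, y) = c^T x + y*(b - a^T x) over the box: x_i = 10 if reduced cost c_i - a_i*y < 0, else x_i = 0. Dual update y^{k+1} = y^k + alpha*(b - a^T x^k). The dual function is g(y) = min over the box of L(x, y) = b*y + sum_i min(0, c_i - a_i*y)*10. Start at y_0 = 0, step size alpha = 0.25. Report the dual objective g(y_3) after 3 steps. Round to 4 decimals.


Dual ascent for LP: min 5*x1 + 2*x2, 3*x1 + 2*x2 = 5, 0 <= x_i <= 10
Step 1: y^k = 0.0, reduced costs: (5.0, 2.0)
  x^k = (0.0, 0.0), subgradient = b - a^T x = 5.0
  y^{k+1} = 0.0 + 0.25*5.0 = 1.25
Step 2: y^k = 1.25, reduced costs: (1.25, -0.5)
  x^k = (0.0, 10.0), subgradient = b - a^T x = -15.0
  y^{k+1} = 1.25 + 0.25*-15.0 = -2.5
Step 3: y^k = -2.5, reduced costs: (12.5, 7.0)
  x^k = (0.0, 0.0), subgradient = b - a^T x = 5.0
  y^{k+1} = -2.5 + 0.25*5.0 = -1.25
Dual objective at y_3 = -1.25: reduced costs (8.75, 4.5), box minimizer x = (0.0, 0.0)
g(y_3) = b*y + (c1 - a1*y)*x1 + (c2 - a2*y)*x2 = 5*(-1.25) + 8.75*0.0 + 4.5*0.0 = -6.25 + 0.0 + 0.0 = -6.25


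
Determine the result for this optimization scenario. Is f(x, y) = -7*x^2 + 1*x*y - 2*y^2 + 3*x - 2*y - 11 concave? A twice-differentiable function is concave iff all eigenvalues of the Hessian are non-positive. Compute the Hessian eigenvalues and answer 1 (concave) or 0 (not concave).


The Hessian of f(x,y) = -7*x^2 + 1*x*y - 2*y^2 + 3*x - 2*y - 11 is:
H = [[-14, 1], [1, -4]]
Trace = -14 - 4 = -18
Determinant = -14*-4 - (1)^2 = 55
Discriminant = (-18)^2 - 4*55 = 104.0
Eigenvalues: lambda_1 = -14.099, lambda_2 = -3.901
The function is concave.

1


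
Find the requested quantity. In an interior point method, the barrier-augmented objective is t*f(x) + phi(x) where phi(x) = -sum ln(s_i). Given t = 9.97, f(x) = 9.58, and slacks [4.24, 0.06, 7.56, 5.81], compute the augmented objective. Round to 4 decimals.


Step 1: Compute log-barrier.
ln values: [1.4446, -2.8134, 2.0229, 1.7596]
phi = -(1.4446 - 2.8134 + 2.0229 + 1.7596) = -2.4136
Step 2: Compute augmented objective.
t*f(x) = 9.97*9.58 = 95.5126
Total = 95.5126 - 2.4136 = 93.099


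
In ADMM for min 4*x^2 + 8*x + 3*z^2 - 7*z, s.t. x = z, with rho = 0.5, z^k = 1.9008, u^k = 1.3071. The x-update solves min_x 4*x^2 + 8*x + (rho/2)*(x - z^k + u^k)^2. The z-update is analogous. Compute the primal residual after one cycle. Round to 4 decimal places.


ADMM iteration with rho = 0.5, z^k = 1.9008, u^k = 1.3071
Step 1: x-update.
Minimize 4*x^2 + 8*x + (0.5/2)*(x - 1.9008 + 1.3071)^2
FOC: (2*4 + 0.5)*x = -8 + 0.5*(1.9008 - 1.3071)
x^{k+1} = -0.9063
Step 2: z-update.
Minimize 3*z^2 - 7*z + (0.5/2)*(-0.9063 - z + 1.3071)^2
FOC: (2*3 + 0.5)*z = 7 + 0.5*(-0.9063 + 1.3071)
z^{k+1} = 1.1078
Step 3: u-update.
u^{k+1} = 1.3071 - 0.9063 - 1.1078 = -0.7069
Step 4: Primal residual = |-0.9063 - 1.1078| = 2.014


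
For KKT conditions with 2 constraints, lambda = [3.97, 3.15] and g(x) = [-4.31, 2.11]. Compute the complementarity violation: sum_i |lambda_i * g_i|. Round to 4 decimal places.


KKT complementary slackness check:
lambda_1 * g_1 = 3.97 * -4.31 = -17.1107
lambda_2 * g_2 = 3.15 * 2.11 = 6.6465
Total violation = 17.1107 + 6.6465 = 23.7572


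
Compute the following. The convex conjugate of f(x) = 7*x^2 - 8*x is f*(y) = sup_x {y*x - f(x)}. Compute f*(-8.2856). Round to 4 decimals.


f*(y) = sup_x {y*x - a*x^2 - b*x} = sup_x {(y-b)*x - a*x^2}
FOC: (y - b) - 2a*x = 0 => x* = (y - b)/(2a)
x* = (-8.2856 + 8)/(2*7) = -0.0204
f*(-8.2856) = (y-b)^2/(4a) = (-8.2856 + 8)^2/(4*7)
= 0.0816/28 = 0.0029


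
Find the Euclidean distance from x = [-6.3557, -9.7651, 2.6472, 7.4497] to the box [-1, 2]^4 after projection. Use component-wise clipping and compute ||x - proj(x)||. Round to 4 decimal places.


Project each component onto [-1, 2].
clip(-6.3557) = -1.0, clip(-9.7651) = -1.0, clip(2.6472) = 2.0, clip(7.4497) = 2.0
Projection = [-1.0, -1.0, 2.0, 2.0]
Squared diffs: [28.6835, 76.827, 0.4189, 29.6992]
Distance = sqrt(135.6286) = 11.646


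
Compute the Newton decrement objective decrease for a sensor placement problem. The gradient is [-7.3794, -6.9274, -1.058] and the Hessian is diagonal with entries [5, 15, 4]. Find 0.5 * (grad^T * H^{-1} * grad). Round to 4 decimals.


Step 1: H is diagonal, so H^(-1) * g = [-1.4759, -0.4618, -0.2645].
Step 2: g^T H^(-1) g = sum_i g_i^2 / H_ii
  = (-7.3794)^2/5 + (-6.9274)^2/15 + (-1.058)^2/4
  = 10.8911 + 3.1993 + 0.2798 = 14.3702
Step 3: Objective decrease = 0.5 * g^T H^(-1) g = 7.1851


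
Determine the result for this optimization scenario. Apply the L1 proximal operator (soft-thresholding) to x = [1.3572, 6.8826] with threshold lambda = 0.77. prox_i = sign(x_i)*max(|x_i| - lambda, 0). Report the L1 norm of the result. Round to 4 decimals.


Soft-thresholding with lambda = 0.77:
prox(1.3572) = sign(1.3572)*max(|1.3572| - 0.77, 0) = 0.5872
prox(6.8826) = sign(6.8826)*max(|6.8826| - 0.77, 0) = 6.1126
prox(x) = [0.5872, 6.1126]
||prox(x)||_1 = 0.5872 + 6.1126 = 6.6998


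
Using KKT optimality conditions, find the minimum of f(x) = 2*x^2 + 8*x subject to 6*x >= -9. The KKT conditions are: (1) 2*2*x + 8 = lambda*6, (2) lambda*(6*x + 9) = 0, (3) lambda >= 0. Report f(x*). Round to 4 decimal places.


Step 1: Try lambda = 0 (constraint inactive).
x_unc = -8/(2*2) = -2.0
Check: 6*-2.0 = -12.0 < -9 -- violated!
Step 2: Constraint must be active: 6*x = -9
x* = -9/6 = -1.5
lambda = (2*2*(-1.5) + 8)/6 = 0.3333
Step 3: Compute optimal value.
f(x*) = 2*(-1.5)^2 + 8*(-1.5) = -7.5


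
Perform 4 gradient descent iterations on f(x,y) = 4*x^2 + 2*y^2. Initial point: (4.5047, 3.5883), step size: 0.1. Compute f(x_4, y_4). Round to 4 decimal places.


Gradient descent on f(x,y) = 4*x^2 + 2*y^2.
Starting point: (4.5047, 3.5883), alpha = 0.1
Step 1: grad_x = 2*4*4.5047 = 36.0376, grad_y = 2*2*3.5883 = 14.3532
  x_1 = 4.5047 - 0.1*36.0376 = 0.9009
  y_1 = 3.5883 - 0.1*14.3532 = 2.153
Step 2: grad_x = 2*4*0.9009 = 7.2075, grad_y = 2*2*2.153 = 8.6119
  x_2 = 0.9009 - 0.1*7.2075 = 0.1802
  y_2 = 2.153 - 0.1*8.6119 = 1.2918
Step 3: grad_x = 2*4*0.1802 = 1.4415, grad_y = 2*2*1.2918 = 5.1672
  x_3 = 0.1802 - 0.1*1.4415 = 0.036
  y_3 = 1.2918 - 0.1*5.1672 = 0.7751
Step 4: grad_x = 2*4*0.036 = 0.2883, grad_y = 2*2*0.7751 = 3.1003
  x_4 = 0.036 - 0.1*0.2883 = 0.0072
  y_4 = 0.7751 - 0.1*3.1003 = 0.465
f(0.0072, 0.465) = 4*0.0072^2 + 2*0.465^2 = 0.4327


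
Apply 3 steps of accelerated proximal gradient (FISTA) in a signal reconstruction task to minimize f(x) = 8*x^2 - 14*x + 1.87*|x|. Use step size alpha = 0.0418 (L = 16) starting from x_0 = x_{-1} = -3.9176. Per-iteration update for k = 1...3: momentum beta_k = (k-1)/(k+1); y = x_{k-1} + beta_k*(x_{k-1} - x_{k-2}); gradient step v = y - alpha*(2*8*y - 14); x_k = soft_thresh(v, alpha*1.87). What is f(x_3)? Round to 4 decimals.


FISTA on f(x) = 8*x^2 - 14*x + 1.87*|x|
L = 16, alpha = 0.0418
Iteration 1: beta = 0.0, y = -3.9176 + 0.0*(-3.9176 + 3.9176) = -3.9176
  grad(y) = -76.6816, v = y - alpha*grad = -0.7123
  prox(v) = soft_thresh(-0.7123, 0.0782) = -0.6341
Iteration 2: beta = 0.3333, y = -0.6341 + 0.3333*(-0.6341 + 3.9176) = 0.4603
  grad(y) = -6.6345, v = y - alpha*grad = 0.7377
  prox(v) = soft_thresh(0.7377, 0.0782) = 0.6595
Iteration 3: beta = 0.5, y = 0.6595 + 0.5*(0.6595 + 0.6341) = 1.3063
  grad(y) = 6.9011, v = y - alpha*grad = 1.0179
  prox(v) = soft_thresh(1.0179, 0.0782) = 0.9397
f(x_3) = 8*0.9397^2 - 14*0.9397 + 1.87*|0.9397| = -4.3343


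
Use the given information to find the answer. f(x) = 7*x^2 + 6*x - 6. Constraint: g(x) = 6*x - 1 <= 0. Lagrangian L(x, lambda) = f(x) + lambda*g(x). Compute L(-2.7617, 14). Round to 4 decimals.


Step 1: Evaluate f(x).
f(-2.7617) = 7*(-2.7617)^2 + 6*(-2.7617) - 6 = 30.8187
Step 2: Evaluate g(x).
g(-2.7617) = 6*-2.7617 - 1 = -17.5702
Step 3: Compute Lagrangian.
L = 30.8187 + 14*-17.5702 = -215.1641


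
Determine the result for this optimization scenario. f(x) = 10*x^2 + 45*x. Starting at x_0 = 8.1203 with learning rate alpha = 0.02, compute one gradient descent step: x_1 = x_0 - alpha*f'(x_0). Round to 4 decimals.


We compute the gradient at x_0 and apply the update.
f'(x) = 20*x + 45
f'(8.1203) = 20*8.1203 + 45 = 207.406
x_1 = 8.1203 - 0.02*207.406 = 3.9722


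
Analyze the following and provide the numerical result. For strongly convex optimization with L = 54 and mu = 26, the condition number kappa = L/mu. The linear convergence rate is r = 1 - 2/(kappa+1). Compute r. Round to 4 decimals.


Step 1: Compute the condition number.
kappa = L/mu = 54/26 = 2.0769
Step 2: Compute the convergence rate.
r = 1 - 2/(kappa + 1) = 1 - 2*mu/(L + mu) = (L - mu)/(L + mu) = 28/80 = 0.35


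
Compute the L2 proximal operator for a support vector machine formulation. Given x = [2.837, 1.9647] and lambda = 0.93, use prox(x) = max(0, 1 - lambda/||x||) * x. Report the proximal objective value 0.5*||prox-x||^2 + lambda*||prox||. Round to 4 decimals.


Step 1: Compute ||x||.
||x|| = 3.4509
Step 2: Compute scaling factor.
scale = max(0, 1 - 0.93/3.4509) = 0.7305
Step 3: prox(x) = [2.0724, 1.4352]
||prox(x)|| = 2.5209
Step 4: Proximal objective.
0.5*||prox-x||^2 = 0.4325
lambda*||prox|| = 2.3444
Total = 2.7769


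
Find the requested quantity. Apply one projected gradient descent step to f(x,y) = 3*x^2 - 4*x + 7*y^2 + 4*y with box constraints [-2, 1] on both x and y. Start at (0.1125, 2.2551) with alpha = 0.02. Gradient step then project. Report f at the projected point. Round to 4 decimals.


Step 1: Compute gradient at (0.1125, 2.2551).
grad_x = 2*3*0.1125 - 4 = -3.325
grad_y = 2*7*2.2551 + 4 = 35.5714
Step 2: Gradient step.
x_raw = 0.1125 - 0.02*-3.325 = 0.179
y_raw = 2.2551 - 0.02*35.5714 = 1.5437
Step 3: Project onto [-2, 1].
x_proj = clip(0.179) = 0.179
y_proj = clip(1.5437) = 1.0
Step 4: Evaluate f.
f(0.179, 1.0) = 10.3801


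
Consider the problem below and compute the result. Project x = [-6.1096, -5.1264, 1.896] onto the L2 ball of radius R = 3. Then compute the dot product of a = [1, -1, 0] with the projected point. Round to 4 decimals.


Step 1: Compute ||x|| (intermediates to 6 decimals).
||x|| = sqrt((-6.1096)^2 + (-5.1264)^2 + 1.896^2) = 8.197683
Step 2: Project.
Since ||x|| > R, scale = R/||x|| = 3/8.197683 = 0.365957, proj(x) = scale * x
proj(x) = [-2.235851, -1.876042, 0.693854]
Step 3: Dot product.
a^T * proj(x) = 1*(-2.235851) - 1*(-1.876042) + 0*0.693854 = -0.3598


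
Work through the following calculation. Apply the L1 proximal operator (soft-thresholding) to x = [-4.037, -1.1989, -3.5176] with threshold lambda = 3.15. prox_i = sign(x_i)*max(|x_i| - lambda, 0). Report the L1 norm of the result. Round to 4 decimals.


Soft-thresholding with lambda = 3.15:
prox(-4.037) = sign(-4.037)*max(|-4.037| - 3.15, 0) = -0.887
prox(-1.1989) = sign(-1.1989)*max(|-1.1989| - 3.15, 0) = 0.0
prox(-3.5176) = sign(-3.5176)*max(|-3.5176| - 3.15, 0) = -0.3676
prox(x) = [-0.887, 0.0, -0.3676]
||prox(x)||_1 = 0.887 + 0.0 + 0.3676 = 1.2546


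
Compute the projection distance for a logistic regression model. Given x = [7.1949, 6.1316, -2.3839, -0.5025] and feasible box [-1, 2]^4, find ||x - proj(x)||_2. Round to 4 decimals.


Project each component onto [-1, 2].
clip(7.1949) = 2.0, clip(6.1316) = 2.0, clip(-2.3839) = -1.0, clip(-0.5025) = -0.5025
Projection = [2.0, 2.0, -1.0, -0.5025]
Squared diffs: [26.987, 17.0701, 1.9152, 0.0]
Distance = sqrt(45.9723) = 6.7803


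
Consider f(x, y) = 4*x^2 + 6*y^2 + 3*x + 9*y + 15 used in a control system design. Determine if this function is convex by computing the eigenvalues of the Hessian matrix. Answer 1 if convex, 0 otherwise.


The Hessian of f(x,y) = 4*x^2 + 6*y^2 + 3*x + 9*y + 15 is:
H = [[8, 0], [0, 12]]
Trace = 8 + 12 = 20
Determinant = 8*12 - (0)^2 = 96
Discriminant = (20)^2 - 4*96 = 16.0
Eigenvalues: lambda_1 = 8.0, lambda_2 = 12.0
The function is convex.

1


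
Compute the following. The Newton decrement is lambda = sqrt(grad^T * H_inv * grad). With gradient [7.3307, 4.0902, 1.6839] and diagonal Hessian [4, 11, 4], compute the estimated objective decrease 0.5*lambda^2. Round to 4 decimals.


Step 1: H is diagonal, so H^(-1) * g = [1.8327, 0.3718, 0.421].
Step 2: g^T H^(-1) g = sum_i g_i^2 / H_ii
  = (7.3307)^2/4 + (4.0902)^2/11 + (1.6839)^2/4
  = 13.4348 + 1.5209 + 0.7089 = 15.6646
Step 3: Objective decrease = 0.5 * g^T H^(-1) g = 7.8323


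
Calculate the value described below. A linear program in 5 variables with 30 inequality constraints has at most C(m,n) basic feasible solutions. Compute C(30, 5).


Each vertex corresponds to some choice of n active constraints out of m, so the number of vertices is at most C(m, n) = m! / (n!(m-n)!).
m = 30, n = 5
Numerator: 30 * 29 * 28 * 27 * 26
Denominator: 5! = 120
C(30, 5) = 142506
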